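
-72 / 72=-1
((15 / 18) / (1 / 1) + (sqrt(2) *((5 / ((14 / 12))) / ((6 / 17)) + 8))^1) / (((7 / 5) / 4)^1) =83.77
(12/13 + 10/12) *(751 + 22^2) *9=19522.50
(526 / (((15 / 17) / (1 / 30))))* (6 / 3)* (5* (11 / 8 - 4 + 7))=31297 / 36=869.36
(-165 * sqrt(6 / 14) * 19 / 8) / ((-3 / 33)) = 34485 * sqrt(21) / 56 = 2821.97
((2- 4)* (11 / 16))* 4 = -11 / 2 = -5.50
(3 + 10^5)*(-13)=-1300039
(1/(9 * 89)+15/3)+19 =19225/801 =24.00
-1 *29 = -29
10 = 10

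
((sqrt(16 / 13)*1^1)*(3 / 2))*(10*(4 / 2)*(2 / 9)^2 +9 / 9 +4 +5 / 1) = 1780*sqrt(13) / 351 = 18.28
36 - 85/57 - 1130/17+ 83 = 49456/969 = 51.04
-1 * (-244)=244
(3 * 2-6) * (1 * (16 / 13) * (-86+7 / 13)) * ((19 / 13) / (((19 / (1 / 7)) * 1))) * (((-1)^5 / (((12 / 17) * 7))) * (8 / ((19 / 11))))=0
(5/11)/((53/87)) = 435/583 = 0.75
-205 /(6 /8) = -820 /3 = -273.33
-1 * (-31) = 31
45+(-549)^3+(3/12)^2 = -2647505663/16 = -165469103.94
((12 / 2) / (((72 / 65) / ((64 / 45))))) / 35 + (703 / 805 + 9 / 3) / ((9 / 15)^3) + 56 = 230242 / 3105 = 74.15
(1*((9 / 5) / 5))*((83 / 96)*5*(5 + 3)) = 249 / 20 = 12.45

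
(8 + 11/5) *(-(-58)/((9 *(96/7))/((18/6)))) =14.38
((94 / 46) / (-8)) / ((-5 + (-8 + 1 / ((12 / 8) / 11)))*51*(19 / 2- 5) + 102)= 1 / 4692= 0.00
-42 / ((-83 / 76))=3192 / 83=38.46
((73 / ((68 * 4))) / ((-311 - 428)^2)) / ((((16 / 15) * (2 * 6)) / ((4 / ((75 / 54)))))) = 657 / 5941796480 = 0.00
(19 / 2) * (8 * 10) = 760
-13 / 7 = -1.86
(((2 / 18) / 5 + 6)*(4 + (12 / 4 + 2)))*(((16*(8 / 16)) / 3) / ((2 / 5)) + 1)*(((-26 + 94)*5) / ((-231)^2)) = 2.65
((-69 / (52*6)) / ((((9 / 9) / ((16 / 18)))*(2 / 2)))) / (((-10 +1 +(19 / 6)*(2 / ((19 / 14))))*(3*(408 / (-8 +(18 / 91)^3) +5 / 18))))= -8657683 / 29068590148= -0.00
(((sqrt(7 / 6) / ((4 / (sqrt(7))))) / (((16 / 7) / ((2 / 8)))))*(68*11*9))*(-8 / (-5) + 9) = 1456917*sqrt(6) / 640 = 5576.10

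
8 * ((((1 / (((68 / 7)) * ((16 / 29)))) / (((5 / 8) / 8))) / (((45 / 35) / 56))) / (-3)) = -636608 / 2295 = -277.39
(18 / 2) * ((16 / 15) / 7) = 48 / 35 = 1.37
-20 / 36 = -5 / 9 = -0.56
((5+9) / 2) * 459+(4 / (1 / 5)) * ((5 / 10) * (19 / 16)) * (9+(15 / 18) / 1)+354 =176821 / 48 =3683.77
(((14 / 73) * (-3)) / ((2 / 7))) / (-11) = 0.18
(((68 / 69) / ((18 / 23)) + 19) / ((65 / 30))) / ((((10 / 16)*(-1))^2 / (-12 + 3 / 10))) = -35008 / 125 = -280.06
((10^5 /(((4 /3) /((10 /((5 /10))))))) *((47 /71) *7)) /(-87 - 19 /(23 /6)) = -16100000 /213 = -75586.85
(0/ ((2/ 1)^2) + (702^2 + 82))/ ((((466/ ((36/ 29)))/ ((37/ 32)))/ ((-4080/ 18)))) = -2325189705/ 6757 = -344115.69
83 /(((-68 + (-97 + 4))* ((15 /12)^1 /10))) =-4.12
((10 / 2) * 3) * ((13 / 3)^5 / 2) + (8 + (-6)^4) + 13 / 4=4136479 / 324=12766.91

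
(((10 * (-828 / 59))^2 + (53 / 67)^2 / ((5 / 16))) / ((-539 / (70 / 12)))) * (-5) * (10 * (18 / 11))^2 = 41551642927728000 / 145589389253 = 285402.96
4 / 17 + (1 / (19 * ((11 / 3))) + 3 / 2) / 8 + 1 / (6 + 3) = 274081 / 511632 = 0.54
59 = 59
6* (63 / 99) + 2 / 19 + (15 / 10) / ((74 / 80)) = 42880 / 7733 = 5.55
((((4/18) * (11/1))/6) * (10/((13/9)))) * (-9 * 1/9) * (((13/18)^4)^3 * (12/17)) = -98568821672035/2458266685530624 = -0.04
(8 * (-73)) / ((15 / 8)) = -4672 / 15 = -311.47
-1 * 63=-63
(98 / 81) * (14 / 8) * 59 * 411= 51342.02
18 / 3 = 6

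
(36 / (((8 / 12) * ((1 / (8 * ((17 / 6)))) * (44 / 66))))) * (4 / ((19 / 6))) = 44064 / 19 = 2319.16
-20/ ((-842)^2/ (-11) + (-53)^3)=220/ 2346611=0.00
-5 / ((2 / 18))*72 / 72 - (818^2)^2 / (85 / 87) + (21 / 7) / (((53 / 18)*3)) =-2064468862331931 / 4505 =-458261678653.04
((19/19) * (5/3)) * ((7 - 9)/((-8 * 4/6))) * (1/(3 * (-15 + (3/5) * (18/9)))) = -25/1656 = -0.02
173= 173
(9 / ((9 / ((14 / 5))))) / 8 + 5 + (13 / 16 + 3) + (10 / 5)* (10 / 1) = 2333 / 80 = 29.16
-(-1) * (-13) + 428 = 415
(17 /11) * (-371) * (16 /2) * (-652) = 32897312 /11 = 2990664.73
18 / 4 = 9 / 2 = 4.50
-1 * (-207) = 207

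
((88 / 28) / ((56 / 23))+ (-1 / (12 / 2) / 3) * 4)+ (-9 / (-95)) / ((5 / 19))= 63001 / 44100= 1.43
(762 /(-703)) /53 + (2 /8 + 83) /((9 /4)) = 1377821 /37259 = 36.98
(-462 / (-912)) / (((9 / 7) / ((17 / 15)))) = 9163 / 20520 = 0.45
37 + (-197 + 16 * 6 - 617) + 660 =-21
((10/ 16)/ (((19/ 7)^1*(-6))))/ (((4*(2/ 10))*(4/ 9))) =-525/ 4864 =-0.11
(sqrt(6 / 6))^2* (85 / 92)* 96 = 2040 / 23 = 88.70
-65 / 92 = -0.71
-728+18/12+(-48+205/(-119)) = -184741/238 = -776.22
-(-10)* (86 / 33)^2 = 73960 / 1089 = 67.92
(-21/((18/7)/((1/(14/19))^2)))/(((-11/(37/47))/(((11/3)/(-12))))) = -13357/40608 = -0.33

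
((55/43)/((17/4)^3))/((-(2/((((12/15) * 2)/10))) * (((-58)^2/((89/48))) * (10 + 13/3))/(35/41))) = -13706/313230127897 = -0.00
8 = 8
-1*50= -50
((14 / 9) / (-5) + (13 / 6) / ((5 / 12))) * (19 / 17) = 836 / 153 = 5.46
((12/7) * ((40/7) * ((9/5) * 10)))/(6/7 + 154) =2160/1897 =1.14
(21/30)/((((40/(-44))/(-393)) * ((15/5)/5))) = 10087/20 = 504.35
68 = 68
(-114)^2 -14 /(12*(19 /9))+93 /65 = 12996.88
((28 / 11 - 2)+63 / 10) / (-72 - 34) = -753 / 11660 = -0.06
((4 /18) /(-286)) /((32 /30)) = -5 /6864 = -0.00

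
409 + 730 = 1139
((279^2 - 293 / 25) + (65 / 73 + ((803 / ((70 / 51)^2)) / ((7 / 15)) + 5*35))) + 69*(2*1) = 197949704677 / 2503900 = 79056.55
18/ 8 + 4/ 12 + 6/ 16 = 71/ 24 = 2.96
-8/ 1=-8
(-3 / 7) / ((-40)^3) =3 / 448000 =0.00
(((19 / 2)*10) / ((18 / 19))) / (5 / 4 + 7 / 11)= 39710 / 747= 53.16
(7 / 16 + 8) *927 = 125145 / 16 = 7821.56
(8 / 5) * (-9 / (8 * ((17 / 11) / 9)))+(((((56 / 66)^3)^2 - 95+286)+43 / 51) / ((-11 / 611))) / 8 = -1624208239580044 / 1207522551015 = -1345.07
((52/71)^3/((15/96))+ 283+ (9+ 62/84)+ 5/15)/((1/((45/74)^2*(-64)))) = -23993938418760/3429861113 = -6995.60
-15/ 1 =-15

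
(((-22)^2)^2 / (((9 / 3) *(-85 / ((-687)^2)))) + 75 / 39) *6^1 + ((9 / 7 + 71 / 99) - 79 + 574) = -1992097979989987 / 765765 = -2601448198.85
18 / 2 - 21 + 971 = 959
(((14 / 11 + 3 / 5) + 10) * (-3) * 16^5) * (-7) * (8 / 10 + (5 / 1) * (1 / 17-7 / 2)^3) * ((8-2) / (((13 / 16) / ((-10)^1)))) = 13763618819757047808 / 3512795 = 3918138923494.55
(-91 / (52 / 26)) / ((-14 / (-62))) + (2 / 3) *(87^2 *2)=19781 / 2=9890.50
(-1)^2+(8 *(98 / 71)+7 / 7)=926 / 71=13.04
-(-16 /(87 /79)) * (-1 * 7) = -101.70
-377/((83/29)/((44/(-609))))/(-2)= -8294/1743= -4.76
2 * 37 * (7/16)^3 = 12691/2048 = 6.20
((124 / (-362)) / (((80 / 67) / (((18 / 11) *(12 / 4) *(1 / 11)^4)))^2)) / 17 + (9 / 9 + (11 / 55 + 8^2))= 4162861198636521409 / 63847564397821600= 65.20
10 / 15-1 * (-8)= 26 / 3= 8.67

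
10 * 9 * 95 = 8550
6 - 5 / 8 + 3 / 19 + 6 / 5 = 5117 / 760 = 6.73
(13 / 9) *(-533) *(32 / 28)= -55432 / 63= -879.87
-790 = -790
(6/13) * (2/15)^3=16/14625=0.00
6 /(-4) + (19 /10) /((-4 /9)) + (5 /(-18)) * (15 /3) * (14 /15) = -7637 /1080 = -7.07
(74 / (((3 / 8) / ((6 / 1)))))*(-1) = -1184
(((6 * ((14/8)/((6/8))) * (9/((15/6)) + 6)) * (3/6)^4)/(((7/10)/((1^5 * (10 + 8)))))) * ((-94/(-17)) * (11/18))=12408/17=729.88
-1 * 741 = -741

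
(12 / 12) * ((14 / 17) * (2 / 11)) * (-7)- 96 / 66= -2.50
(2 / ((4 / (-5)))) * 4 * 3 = -30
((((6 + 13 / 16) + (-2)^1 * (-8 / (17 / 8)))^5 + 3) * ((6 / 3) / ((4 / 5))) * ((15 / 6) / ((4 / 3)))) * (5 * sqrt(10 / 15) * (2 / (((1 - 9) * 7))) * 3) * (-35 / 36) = 564627356453775248125 * sqrt(6) / 1143419883749376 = 1209572.21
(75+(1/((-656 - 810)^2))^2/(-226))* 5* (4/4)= 391449360670475995/1043864961787936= 375.00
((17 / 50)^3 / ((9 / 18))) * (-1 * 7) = -34391 / 62500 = -0.55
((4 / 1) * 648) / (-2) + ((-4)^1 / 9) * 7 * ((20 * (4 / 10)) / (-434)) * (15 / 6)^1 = -361544 / 279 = -1295.86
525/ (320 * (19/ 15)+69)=1575/ 1423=1.11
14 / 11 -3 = -19 / 11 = -1.73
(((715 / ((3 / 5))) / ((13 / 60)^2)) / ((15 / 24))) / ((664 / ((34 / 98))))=21.22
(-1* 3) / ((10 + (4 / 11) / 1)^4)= -14641 / 56298672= -0.00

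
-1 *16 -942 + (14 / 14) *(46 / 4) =-1893 / 2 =-946.50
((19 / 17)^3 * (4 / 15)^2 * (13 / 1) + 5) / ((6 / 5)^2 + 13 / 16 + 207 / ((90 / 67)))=111260752 / 2765375397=0.04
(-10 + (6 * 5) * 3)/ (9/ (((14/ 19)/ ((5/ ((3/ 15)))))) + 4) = 1120/ 4331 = 0.26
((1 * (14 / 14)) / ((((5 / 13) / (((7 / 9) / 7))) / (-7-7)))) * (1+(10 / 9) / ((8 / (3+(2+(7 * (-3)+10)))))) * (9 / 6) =-91 / 90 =-1.01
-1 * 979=-979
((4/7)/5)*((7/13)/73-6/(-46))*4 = 48128/763945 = 0.06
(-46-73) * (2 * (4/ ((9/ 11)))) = -10472/ 9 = -1163.56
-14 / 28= -1 / 2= -0.50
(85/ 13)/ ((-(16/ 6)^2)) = -765/ 832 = -0.92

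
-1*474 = -474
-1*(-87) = 87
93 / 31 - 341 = -338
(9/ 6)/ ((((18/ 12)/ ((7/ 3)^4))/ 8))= 237.14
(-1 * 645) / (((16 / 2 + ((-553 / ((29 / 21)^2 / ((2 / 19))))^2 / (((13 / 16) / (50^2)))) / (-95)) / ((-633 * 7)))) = -180242669710741365 / 1902664755128584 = -94.73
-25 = -25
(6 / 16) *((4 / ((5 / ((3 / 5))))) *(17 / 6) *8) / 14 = 51 / 175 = 0.29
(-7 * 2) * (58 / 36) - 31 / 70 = -14489 / 630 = -23.00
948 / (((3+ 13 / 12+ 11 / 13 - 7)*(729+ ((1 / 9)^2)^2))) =-485146584 / 772449655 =-0.63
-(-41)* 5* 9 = 1845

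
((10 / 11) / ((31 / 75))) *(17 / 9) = 4250 / 1023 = 4.15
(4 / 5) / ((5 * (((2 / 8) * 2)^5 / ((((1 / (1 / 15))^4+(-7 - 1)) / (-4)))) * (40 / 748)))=-151446064 / 125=-1211568.51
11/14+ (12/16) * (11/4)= 319/112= 2.85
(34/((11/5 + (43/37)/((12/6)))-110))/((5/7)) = -17612/39671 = -0.44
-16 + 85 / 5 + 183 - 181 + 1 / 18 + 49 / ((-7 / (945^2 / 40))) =-11251895 / 72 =-156276.32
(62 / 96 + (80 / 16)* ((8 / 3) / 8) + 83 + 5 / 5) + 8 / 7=9795 / 112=87.46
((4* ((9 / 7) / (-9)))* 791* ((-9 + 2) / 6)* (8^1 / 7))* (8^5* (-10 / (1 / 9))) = -1777336320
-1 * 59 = -59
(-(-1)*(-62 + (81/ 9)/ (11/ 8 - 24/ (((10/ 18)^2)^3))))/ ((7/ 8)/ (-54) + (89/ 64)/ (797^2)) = 3827.48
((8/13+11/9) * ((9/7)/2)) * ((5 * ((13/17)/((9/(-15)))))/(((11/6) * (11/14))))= -10750/2057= -5.23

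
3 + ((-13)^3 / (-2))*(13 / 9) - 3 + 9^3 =41683 / 18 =2315.72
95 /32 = 2.97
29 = 29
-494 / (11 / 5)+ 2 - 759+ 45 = -10302 / 11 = -936.55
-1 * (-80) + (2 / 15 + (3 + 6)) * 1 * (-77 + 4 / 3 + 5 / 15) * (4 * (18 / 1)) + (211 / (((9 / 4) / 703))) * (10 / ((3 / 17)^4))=2477603819816 / 3645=679726699.54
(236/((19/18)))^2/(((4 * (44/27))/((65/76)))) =494841555/75449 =6558.62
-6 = -6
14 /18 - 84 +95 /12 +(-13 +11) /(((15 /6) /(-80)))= -11.31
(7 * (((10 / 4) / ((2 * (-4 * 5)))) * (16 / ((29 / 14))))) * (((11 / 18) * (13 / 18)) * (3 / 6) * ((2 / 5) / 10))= -7007 / 234900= -0.03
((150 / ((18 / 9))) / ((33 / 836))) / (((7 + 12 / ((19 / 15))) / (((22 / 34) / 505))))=79420 / 537421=0.15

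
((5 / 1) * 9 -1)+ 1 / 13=573 / 13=44.08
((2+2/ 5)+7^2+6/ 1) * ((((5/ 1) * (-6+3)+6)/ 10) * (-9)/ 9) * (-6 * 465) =-720657/ 5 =-144131.40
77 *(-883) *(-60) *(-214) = -873004440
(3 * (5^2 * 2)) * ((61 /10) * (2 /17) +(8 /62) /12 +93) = 7409230 /527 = 14059.26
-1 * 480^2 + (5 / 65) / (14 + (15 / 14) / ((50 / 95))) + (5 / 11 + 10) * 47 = -14761743507 / 64207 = -229908.63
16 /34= 8 /17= 0.47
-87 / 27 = -29 / 9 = -3.22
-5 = -5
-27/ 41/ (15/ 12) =-108/ 205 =-0.53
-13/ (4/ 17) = -221/ 4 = -55.25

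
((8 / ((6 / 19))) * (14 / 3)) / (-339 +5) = -532 / 1503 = -0.35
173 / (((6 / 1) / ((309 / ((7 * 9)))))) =17819 / 126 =141.42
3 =3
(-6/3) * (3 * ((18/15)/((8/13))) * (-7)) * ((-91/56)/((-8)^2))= -10647/5120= -2.08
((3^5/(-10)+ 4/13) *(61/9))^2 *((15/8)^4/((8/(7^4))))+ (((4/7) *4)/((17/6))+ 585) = 258566432437478423/2635988992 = 98090862.00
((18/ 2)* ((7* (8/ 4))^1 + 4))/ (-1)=-162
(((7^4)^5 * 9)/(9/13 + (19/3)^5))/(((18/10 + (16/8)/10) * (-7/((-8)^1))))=92594854004383951038/2299391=40269294784742.55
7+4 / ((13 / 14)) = 147 / 13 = 11.31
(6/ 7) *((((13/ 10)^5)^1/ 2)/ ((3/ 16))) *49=2599051/ 6250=415.85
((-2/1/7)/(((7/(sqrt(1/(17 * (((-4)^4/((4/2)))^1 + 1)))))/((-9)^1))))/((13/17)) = 6 * sqrt(2193)/27391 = 0.01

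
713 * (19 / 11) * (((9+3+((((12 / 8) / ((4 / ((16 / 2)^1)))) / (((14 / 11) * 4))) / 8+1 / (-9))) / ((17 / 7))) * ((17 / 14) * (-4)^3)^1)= -653412451 / 1386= -471437.55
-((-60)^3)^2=-46656000000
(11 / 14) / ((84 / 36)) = 33 / 98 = 0.34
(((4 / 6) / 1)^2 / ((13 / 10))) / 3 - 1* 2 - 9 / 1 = -3821 / 351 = -10.89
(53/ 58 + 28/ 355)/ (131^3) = 20439/ 46288193690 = 0.00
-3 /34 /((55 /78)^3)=-711828 /2828375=-0.25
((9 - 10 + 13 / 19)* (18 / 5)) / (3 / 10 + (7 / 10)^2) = -2160 / 1501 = -1.44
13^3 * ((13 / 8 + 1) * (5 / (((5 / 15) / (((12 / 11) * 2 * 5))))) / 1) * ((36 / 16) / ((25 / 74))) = 138272589 / 22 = 6285117.68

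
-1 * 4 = -4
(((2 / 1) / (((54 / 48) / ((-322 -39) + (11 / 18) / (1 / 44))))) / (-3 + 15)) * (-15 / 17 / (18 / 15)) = 36.40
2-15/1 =-13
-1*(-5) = 5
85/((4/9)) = 765/4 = 191.25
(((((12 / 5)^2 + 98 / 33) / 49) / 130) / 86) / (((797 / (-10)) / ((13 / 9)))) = -0.00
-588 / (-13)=588 / 13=45.23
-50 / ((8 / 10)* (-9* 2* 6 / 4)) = 125 / 54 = 2.31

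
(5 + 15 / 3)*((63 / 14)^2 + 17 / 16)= 1705 / 8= 213.12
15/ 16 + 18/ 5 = 363/ 80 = 4.54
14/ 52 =7/ 26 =0.27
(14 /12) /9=7 /54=0.13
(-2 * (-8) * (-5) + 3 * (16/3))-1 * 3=-67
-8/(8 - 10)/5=0.80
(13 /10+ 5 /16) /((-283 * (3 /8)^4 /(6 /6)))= -11008 /38205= -0.29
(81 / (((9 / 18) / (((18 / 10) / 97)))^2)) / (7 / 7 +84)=26244 / 19994125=0.00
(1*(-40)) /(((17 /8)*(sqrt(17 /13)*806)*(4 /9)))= -360*sqrt(221) /116467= -0.05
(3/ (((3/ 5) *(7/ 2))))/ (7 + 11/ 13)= 65/ 357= 0.18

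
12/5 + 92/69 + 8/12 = 22/5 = 4.40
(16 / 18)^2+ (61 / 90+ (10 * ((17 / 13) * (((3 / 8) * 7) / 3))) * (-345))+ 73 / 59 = -4901684819 / 1242540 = -3944.89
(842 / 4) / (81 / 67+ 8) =28207 / 1234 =22.86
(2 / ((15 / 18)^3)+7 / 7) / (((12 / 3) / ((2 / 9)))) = 557 / 2250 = 0.25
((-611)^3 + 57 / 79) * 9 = -162178481628 / 79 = -2052892172.51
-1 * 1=-1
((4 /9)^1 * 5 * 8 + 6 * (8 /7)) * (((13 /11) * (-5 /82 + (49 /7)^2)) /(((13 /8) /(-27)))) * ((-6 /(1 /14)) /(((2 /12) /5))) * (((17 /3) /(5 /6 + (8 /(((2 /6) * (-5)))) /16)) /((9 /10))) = 317636976000 /451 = 704294847.01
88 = 88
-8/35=-0.23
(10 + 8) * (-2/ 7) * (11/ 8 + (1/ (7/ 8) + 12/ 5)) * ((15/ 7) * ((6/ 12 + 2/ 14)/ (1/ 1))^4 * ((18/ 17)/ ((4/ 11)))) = -1420541793/ 52706752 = -26.95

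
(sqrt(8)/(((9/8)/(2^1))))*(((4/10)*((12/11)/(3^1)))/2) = 128*sqrt(2)/495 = 0.37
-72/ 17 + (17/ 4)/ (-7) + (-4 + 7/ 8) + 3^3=18119/ 952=19.03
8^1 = 8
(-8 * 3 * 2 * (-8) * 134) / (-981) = -17152 / 327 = -52.45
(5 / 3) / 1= 5 / 3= 1.67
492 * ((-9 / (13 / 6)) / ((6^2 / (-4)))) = 2952 / 13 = 227.08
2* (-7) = -14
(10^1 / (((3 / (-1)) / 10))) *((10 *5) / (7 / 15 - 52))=25000 / 773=32.34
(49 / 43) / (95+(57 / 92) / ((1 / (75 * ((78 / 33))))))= 24794 / 4456735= 0.01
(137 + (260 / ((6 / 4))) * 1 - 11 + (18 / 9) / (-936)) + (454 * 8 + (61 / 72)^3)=19078650337 / 4852224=3931.94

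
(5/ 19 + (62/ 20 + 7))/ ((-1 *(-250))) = 1969/ 47500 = 0.04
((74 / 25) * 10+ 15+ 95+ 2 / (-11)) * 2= 15336 / 55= 278.84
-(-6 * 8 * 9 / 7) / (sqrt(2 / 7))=216 * sqrt(14) / 7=115.46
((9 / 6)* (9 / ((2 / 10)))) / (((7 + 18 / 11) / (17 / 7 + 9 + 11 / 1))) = 46629 / 266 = 175.30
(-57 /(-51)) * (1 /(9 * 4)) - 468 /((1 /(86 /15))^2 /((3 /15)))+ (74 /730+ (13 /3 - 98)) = -3170.27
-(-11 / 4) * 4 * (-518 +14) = -5544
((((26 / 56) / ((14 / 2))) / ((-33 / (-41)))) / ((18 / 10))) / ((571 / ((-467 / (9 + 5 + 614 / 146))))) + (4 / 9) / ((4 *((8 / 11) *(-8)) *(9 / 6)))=-5226095131 / 353397600864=-0.01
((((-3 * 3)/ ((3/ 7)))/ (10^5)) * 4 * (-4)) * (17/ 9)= 119/ 18750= 0.01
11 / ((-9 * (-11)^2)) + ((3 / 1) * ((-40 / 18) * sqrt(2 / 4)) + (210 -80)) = 12869 / 99 -10 * sqrt(2) / 3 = 125.28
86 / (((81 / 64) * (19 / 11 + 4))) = 60544 / 5103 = 11.86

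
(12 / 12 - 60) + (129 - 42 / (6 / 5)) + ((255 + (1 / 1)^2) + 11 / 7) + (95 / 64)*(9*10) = 95461 / 224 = 426.17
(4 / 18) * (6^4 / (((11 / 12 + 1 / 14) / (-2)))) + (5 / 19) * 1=-918881 / 1577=-582.68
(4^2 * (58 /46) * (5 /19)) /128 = 0.04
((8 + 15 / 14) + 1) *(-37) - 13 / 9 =-47135 / 126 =-374.09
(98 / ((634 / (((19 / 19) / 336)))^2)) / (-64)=-1 / 29635411968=-0.00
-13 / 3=-4.33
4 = 4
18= 18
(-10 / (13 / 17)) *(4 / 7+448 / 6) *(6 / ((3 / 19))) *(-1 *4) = 40827200 / 273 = 149550.18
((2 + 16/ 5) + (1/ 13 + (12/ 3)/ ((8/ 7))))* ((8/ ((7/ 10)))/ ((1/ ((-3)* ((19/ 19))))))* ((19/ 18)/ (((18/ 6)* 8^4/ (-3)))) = 0.08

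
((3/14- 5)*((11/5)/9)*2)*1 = -737/315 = -2.34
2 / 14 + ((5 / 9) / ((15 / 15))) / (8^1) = 107 / 504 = 0.21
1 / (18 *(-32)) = -1 / 576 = -0.00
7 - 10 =-3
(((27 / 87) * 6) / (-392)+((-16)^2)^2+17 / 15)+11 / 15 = 5587758107 / 85260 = 65537.86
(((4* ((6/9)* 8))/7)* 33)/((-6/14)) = -704/3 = -234.67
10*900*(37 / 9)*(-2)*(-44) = 3256000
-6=-6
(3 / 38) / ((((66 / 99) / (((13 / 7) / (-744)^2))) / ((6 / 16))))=39 / 261761024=0.00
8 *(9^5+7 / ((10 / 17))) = 2362436 / 5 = 472487.20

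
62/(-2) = -31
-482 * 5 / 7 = -2410 / 7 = -344.29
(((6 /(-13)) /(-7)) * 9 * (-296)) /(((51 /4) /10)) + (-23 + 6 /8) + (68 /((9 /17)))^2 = 8189043965 /501228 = 16337.96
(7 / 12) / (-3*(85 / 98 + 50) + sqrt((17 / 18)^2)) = -1029 / 267524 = -0.00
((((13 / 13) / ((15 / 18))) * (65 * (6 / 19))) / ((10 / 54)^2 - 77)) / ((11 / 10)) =-65610 / 225511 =-0.29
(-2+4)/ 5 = 2/ 5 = 0.40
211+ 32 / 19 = 4041 / 19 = 212.68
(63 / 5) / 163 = 63 / 815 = 0.08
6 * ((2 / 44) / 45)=1 / 165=0.01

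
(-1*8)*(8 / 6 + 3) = -104 / 3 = -34.67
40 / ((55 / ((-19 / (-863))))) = 152 / 9493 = 0.02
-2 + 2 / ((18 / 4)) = -14 / 9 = -1.56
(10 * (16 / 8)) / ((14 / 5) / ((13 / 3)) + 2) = 325 / 43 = 7.56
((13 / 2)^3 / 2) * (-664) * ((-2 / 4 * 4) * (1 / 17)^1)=10726.53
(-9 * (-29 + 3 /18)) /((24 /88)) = 1903 /2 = 951.50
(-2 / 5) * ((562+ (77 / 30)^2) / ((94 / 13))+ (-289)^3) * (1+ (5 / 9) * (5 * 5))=136816122889841 / 951750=143752164.84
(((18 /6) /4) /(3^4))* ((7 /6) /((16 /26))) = 91 /5184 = 0.02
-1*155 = -155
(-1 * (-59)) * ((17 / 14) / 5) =1003 / 70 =14.33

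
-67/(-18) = 67/18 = 3.72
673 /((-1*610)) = -673 /610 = -1.10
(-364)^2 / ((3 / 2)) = 264992 / 3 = 88330.67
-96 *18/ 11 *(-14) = 24192/ 11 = 2199.27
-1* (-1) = 1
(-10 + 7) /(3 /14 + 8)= -42 /115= -0.37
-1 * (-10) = 10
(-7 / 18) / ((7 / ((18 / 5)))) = -1 / 5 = -0.20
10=10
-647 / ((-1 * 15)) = 647 / 15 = 43.13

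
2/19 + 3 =59/19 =3.11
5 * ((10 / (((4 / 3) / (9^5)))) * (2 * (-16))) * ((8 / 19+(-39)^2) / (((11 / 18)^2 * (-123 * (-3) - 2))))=-663654167438400 / 843733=-786568935.24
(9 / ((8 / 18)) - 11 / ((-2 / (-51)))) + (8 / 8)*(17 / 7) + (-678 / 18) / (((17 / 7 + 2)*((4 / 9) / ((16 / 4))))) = -290233 / 868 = -334.37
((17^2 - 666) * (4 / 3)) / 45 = -11.17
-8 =-8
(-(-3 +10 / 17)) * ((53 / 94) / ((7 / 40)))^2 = 46067600 / 1840097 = 25.04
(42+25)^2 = 4489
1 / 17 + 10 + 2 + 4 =273 / 17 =16.06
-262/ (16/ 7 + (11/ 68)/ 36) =-4489632/ 39245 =-114.40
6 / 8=3 / 4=0.75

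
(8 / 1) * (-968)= -7744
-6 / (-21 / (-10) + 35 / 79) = -4740 / 2009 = -2.36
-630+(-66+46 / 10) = -3457 / 5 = -691.40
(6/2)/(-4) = -3/4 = -0.75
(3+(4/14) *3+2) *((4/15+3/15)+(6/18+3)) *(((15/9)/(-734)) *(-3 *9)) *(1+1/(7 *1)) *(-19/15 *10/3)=-118408/17983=-6.58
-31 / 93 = -1 / 3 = -0.33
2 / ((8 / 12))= 3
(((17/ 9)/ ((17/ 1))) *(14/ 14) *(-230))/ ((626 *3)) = -115/ 8451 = -0.01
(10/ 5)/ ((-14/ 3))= -3/ 7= -0.43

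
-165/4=-41.25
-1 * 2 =-2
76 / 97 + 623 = 60507 / 97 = 623.78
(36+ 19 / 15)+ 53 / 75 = 2848 / 75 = 37.97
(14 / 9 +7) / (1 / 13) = 1001 / 9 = 111.22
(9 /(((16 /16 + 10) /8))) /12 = 6 /11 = 0.55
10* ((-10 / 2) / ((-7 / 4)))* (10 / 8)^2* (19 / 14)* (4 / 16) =11875 / 784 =15.15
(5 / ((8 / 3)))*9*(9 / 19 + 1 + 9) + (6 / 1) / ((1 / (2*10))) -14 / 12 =134783 / 456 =295.58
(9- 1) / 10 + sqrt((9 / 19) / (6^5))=sqrt(114) / 1368 + 4 / 5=0.81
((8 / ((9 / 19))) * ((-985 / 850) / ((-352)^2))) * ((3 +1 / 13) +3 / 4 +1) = -939493 / 1232225280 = -0.00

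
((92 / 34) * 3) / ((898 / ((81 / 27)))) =207 / 7633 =0.03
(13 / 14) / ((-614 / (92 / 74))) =-299 / 159026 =-0.00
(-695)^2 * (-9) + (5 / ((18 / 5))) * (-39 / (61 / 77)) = -1591109375 / 366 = -4347293.37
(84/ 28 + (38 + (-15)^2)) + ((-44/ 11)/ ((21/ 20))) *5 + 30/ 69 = 119488/ 483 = 247.39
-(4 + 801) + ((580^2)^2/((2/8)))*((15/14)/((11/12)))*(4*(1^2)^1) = 162957542338015/77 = 2116331718675.52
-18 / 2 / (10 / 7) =-63 / 10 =-6.30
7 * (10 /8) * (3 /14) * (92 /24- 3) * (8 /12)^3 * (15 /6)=125 /108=1.16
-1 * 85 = -85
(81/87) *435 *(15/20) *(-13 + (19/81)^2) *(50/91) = -5308250/2457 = -2160.46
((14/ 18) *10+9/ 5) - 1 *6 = 161/ 45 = 3.58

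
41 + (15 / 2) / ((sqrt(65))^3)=3*sqrt(65) / 1690 + 41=41.01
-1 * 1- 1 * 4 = -5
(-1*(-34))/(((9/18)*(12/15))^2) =425/2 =212.50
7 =7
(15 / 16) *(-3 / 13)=-45 / 208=-0.22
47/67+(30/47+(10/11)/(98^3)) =21839905509/16300974844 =1.34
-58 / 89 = -0.65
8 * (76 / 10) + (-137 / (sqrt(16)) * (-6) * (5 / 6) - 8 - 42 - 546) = -7279 / 20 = -363.95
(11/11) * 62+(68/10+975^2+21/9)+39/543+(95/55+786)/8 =227163862811/238920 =950794.67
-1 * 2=-2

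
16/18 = 8/9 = 0.89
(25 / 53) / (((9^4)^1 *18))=25 / 6259194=0.00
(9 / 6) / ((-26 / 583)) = -1749 / 52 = -33.63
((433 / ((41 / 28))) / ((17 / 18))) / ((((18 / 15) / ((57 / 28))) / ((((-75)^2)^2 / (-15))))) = -780922265625 / 697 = -1120404972.20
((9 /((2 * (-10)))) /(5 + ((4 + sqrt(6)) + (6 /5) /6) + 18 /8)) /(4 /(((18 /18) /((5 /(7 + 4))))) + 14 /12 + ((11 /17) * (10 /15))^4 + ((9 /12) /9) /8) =-4907963899872 /361057576286353 + 428643135360 * sqrt(6) /361057576286353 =-0.01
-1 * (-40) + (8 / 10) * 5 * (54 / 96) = 169 / 4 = 42.25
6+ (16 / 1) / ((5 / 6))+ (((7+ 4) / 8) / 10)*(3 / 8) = 16161 / 640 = 25.25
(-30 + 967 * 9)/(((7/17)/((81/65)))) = 1706103/65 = 26247.74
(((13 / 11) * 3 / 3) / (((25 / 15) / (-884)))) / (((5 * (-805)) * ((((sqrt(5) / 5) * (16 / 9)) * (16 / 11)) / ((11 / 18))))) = 94809 * sqrt(5) / 2576000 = 0.08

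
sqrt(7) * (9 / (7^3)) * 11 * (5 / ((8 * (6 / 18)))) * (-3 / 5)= -891 * sqrt(7) / 2744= -0.86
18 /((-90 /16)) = -16 /5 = -3.20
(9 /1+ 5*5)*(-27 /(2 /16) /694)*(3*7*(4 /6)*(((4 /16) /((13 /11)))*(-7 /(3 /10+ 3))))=299880 /4511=66.48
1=1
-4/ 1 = -4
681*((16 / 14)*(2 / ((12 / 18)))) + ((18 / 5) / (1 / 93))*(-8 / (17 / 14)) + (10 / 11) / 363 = 306764182 / 2375835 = 129.12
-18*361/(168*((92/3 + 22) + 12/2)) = -3249/4928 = -0.66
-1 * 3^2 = -9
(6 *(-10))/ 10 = -6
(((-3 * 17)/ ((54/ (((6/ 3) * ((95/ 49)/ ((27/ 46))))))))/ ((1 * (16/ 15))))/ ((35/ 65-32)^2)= -31387525/ 5311506312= -0.01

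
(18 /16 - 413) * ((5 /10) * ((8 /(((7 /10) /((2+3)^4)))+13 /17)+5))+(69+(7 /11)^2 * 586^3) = 9217405473151 /115192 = 80017757.08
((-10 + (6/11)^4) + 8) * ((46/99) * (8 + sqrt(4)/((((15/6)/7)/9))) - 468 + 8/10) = 6096246352/7247295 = 841.18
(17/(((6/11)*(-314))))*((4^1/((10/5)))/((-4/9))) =561/1256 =0.45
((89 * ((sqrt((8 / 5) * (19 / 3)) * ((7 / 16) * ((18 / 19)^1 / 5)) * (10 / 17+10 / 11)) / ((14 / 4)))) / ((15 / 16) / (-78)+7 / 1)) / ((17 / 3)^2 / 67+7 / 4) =833484288 * sqrt(570) / 30853736815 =0.64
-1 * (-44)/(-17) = -44/17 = -2.59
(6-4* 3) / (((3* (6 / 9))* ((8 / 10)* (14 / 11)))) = -165 / 56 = -2.95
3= 3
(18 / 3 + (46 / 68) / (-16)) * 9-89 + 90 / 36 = -17887 / 544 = -32.88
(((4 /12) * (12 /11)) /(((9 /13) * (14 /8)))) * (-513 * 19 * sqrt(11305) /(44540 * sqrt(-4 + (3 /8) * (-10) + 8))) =-112632 * sqrt(11305) /857395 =-13.97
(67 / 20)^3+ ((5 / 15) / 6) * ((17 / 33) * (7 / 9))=804415499 / 21384000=37.62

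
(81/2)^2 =1640.25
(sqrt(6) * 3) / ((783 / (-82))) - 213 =-213 - 82 * sqrt(6) / 261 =-213.77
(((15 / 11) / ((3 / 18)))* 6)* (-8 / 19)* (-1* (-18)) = -77760 / 209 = -372.06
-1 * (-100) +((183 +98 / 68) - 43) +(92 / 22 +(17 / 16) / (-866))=636423685 / 2591072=245.62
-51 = -51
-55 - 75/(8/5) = -815/8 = -101.88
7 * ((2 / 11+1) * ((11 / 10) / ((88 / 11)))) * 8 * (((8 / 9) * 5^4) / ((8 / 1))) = 11375 / 18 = 631.94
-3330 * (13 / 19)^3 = -7316010 / 6859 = -1066.63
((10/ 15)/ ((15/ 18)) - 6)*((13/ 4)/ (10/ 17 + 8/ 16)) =-2873/ 185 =-15.53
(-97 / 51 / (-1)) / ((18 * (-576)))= -97 / 528768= -0.00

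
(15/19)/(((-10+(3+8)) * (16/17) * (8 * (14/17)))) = 4335/34048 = 0.13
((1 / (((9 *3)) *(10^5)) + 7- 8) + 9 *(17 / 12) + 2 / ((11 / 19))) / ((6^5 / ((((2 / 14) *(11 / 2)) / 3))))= 451575011 / 881798400000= 0.00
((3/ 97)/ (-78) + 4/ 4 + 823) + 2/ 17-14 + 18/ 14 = 243516635/ 300118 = 811.40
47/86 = 0.55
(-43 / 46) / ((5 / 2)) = -43 / 115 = -0.37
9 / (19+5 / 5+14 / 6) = 27 / 67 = 0.40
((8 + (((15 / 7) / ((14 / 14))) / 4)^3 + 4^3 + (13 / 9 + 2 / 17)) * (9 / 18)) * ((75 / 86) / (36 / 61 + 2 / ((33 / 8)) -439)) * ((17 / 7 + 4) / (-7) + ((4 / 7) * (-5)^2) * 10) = -2221992716824375 / 213278801327872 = -10.42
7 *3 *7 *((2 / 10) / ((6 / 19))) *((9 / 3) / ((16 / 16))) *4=5586 / 5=1117.20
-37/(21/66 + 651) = -814/14329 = -0.06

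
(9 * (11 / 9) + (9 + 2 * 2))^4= 331776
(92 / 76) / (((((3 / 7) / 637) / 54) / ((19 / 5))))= 1846026 / 5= 369205.20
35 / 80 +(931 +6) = 14999 / 16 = 937.44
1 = 1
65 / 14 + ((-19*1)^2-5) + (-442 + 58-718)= -10379 / 14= -741.36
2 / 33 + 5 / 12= 21 / 44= 0.48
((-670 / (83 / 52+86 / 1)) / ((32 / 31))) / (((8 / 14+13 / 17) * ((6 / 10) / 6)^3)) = -803279750 / 144849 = -5545.64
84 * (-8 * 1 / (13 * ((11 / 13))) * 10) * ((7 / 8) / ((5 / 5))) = -5880 / 11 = -534.55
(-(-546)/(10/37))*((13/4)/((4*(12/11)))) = 481481/320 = 1504.63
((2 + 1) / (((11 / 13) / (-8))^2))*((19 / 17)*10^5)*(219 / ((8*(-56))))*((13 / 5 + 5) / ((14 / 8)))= -6413266080000 / 100793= -63628090.05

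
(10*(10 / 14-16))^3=-3571553.94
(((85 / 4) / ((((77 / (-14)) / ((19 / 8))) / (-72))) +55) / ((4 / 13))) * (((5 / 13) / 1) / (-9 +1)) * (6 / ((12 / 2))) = -78725 / 704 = -111.83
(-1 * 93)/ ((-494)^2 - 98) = -93/ 243938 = -0.00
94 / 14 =47 / 7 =6.71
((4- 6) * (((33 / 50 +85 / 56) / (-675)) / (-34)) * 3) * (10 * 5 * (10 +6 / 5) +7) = -27441 / 85000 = -0.32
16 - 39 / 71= 1097 / 71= 15.45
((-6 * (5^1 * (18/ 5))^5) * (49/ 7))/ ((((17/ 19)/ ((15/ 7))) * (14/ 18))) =-29080451520/ 119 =-244373542.18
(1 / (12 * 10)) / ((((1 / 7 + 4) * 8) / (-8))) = -7 / 3480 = -0.00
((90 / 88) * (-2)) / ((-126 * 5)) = 1 / 308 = 0.00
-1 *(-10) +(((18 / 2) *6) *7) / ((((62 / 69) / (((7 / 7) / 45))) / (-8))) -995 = -164267 / 155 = -1059.79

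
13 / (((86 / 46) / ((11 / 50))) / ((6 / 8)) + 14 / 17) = 167739 / 156826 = 1.07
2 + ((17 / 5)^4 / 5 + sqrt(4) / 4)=182667 / 6250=29.23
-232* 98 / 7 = -3248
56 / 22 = 28 / 11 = 2.55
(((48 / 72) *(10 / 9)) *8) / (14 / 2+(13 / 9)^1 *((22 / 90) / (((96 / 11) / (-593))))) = -230400 / 660629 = -0.35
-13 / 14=-0.93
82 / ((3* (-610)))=-41 / 915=-0.04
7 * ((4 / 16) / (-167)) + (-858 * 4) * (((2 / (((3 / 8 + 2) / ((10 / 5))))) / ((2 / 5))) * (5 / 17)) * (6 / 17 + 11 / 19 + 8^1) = -37961.92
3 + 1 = 4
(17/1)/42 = 17/42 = 0.40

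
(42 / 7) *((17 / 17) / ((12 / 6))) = 3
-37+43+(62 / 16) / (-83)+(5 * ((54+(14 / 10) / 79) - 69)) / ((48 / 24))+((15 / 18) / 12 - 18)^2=9857614445 / 33991488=290.00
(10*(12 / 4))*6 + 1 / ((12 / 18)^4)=185.06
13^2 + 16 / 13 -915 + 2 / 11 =-106476 / 143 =-744.59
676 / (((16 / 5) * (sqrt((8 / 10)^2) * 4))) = 4225 / 64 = 66.02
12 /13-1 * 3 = -27 /13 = -2.08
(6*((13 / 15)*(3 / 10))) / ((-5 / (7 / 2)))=-273 / 250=-1.09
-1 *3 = -3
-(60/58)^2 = -900/841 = -1.07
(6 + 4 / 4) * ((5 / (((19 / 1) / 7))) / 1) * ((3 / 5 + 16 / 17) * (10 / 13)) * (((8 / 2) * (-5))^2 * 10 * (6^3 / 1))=55460160000 / 4199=13207944.75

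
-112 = -112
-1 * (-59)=59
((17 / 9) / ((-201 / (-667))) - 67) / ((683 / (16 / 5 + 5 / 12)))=-5960122 / 18533205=-0.32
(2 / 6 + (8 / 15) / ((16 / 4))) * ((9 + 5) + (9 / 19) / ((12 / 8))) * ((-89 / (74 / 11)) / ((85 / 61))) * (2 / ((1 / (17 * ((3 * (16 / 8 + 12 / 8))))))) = -397967416 / 17575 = -22643.95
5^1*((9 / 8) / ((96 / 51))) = 765 / 256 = 2.99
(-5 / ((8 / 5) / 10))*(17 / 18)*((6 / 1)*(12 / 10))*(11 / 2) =-4675 / 4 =-1168.75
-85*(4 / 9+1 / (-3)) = -85 / 9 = -9.44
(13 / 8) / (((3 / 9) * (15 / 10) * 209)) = 13 / 836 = 0.02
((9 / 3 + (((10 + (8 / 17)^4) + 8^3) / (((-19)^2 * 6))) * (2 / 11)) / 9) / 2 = 3028559077 / 17909742114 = 0.17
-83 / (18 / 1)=-83 / 18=-4.61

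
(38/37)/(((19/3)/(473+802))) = 7650/37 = 206.76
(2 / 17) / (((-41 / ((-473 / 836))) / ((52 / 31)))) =1118 / 410533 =0.00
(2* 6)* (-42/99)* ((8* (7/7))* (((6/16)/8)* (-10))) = 210/11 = 19.09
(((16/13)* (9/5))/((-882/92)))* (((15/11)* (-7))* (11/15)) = 736/455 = 1.62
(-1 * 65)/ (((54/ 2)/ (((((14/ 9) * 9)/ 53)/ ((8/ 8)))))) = -910/ 1431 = -0.64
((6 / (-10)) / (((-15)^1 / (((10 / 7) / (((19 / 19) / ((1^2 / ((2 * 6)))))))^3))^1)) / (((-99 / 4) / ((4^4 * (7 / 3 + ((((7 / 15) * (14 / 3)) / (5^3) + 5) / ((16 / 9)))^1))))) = -1237352 / 343814625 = -0.00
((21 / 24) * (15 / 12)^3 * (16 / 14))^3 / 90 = 390625 / 4718592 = 0.08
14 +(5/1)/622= 8713/622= 14.01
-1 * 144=-144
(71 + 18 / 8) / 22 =293 / 88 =3.33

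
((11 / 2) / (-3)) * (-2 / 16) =11 / 48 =0.23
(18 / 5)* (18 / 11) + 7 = 709 / 55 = 12.89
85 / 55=17 / 11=1.55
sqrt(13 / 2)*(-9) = -9*sqrt(26) / 2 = -22.95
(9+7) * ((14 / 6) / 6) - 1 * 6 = 2 / 9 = 0.22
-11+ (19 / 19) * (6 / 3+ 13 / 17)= -140 / 17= -8.24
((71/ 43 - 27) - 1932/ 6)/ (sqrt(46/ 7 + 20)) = -7468*sqrt(1302)/ 3999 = -67.38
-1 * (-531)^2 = -281961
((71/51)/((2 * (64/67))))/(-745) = -4757/4863360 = -0.00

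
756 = 756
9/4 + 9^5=236205/4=59051.25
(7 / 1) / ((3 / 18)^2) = 252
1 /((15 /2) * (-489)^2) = 2 /3586815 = 0.00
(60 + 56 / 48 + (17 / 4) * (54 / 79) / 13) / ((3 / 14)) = 2648002 / 9243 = 286.49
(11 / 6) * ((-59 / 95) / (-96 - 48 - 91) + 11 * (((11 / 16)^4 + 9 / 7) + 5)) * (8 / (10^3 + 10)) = 1.04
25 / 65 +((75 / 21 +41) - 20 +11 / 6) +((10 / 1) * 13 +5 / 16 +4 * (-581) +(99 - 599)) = -11649011 / 4368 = -2666.90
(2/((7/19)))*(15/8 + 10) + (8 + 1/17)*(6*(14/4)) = 111241/476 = 233.70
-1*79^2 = -6241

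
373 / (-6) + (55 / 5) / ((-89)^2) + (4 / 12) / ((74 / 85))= -18106999 / 293077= -61.78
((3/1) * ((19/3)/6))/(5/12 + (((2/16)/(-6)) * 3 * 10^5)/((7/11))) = -266/824965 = -0.00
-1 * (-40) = 40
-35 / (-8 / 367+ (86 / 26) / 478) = 79818830 / 33931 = 2352.39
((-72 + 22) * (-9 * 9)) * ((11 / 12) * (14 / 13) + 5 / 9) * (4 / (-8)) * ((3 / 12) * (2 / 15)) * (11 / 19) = -3135 / 52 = -60.29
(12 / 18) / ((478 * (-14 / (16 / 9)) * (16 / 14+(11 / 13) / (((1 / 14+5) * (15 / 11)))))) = -18460 / 131875659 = -0.00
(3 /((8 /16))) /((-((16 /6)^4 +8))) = -243 /2372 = -0.10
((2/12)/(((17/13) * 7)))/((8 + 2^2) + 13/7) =13/9894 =0.00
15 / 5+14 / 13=4.08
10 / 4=5 / 2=2.50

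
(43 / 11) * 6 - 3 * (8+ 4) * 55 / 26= -7536 / 143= -52.70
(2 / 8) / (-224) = -1 / 896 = -0.00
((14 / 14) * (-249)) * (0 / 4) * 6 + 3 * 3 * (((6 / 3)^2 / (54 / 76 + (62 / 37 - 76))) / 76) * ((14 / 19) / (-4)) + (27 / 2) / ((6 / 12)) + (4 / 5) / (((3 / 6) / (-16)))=13777288 / 9832595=1.40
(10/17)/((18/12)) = 20/51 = 0.39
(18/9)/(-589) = -2/589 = -0.00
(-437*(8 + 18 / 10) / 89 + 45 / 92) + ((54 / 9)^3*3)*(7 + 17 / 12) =221336789 / 40940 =5406.37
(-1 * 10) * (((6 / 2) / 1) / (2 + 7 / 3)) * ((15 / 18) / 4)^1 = -75 / 52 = -1.44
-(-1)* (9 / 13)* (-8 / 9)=-8 / 13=-0.62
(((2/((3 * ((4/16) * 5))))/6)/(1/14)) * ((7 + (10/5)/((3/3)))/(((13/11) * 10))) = 308/325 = 0.95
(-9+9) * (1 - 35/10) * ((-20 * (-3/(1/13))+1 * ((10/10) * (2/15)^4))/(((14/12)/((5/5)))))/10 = 0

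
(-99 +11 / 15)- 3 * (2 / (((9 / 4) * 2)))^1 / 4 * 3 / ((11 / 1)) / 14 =-227011 / 2310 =-98.27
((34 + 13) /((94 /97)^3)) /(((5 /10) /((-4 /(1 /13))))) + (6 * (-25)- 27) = -12255742 /2209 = -5548.10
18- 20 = -2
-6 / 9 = -2 / 3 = -0.67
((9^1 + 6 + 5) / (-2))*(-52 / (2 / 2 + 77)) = 20 / 3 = 6.67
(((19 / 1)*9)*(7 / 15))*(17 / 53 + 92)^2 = 9552638151 / 14045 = 680145.12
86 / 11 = 7.82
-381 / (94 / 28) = -5334 / 47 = -113.49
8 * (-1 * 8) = -64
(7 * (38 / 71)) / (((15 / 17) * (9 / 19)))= 85918 / 9585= 8.96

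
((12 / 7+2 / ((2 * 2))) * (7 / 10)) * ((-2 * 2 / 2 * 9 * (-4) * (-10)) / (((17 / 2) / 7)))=-15624 / 17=-919.06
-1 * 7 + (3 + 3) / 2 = -4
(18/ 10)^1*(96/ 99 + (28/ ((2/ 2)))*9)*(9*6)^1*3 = 4057128/ 55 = 73765.96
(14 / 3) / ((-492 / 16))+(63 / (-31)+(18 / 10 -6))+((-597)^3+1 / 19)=-231224937960316 / 1086705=-212776179.33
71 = 71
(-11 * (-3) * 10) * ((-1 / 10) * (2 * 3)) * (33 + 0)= -6534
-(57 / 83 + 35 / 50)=-1151 / 830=-1.39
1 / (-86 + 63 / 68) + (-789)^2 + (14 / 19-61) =68417770598 / 109915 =622460.73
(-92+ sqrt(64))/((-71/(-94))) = -7896/71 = -111.21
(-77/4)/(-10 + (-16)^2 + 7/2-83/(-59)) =-4543/59214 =-0.08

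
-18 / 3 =-6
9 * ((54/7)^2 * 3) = 1606.78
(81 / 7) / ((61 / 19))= 1539 / 427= 3.60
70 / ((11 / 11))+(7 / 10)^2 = 7049 / 100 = 70.49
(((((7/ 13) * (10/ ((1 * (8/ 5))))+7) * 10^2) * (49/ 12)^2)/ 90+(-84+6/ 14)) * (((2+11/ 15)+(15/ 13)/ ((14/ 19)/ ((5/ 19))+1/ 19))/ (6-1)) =424207297769/ 6232327920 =68.07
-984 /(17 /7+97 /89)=-76629 /274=-279.67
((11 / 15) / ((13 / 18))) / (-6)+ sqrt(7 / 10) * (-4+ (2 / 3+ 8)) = -11 / 65+ 7 * sqrt(70) / 15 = 3.74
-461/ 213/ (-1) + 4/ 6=201/ 71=2.83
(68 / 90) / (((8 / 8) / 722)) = 24548 / 45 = 545.51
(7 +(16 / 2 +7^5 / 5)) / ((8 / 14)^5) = 141867887 / 2560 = 55417.14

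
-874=-874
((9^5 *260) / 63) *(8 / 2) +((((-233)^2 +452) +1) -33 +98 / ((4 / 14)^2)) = 14429613 / 14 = 1030686.64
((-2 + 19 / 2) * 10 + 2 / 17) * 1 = 75.12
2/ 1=2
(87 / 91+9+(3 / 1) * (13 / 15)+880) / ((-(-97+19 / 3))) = 71667 / 7280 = 9.84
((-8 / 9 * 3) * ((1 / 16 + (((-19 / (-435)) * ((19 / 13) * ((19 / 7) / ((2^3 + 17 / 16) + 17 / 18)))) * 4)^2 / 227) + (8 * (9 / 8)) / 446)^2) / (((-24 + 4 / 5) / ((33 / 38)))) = 586423313374146721924422289990346049769 / 858981512181442267387852841732931749792000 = 0.00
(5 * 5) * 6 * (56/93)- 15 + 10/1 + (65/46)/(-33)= 4013095/47058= 85.28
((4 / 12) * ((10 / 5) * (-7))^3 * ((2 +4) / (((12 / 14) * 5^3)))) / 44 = -1.16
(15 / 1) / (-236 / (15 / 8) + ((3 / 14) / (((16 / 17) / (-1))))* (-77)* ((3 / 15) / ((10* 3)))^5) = -12150000000000 / 101951999999813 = -0.12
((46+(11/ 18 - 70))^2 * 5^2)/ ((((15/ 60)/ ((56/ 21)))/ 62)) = 2197788400/ 243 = 9044396.71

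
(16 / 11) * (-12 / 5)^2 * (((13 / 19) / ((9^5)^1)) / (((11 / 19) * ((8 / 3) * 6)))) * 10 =416 / 3969405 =0.00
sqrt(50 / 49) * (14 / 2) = 5 * sqrt(2) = 7.07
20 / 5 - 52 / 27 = 56 / 27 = 2.07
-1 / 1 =-1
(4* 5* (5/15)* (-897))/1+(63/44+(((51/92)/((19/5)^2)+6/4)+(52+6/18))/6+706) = -34613238629/6575976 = -5263.59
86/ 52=43/ 26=1.65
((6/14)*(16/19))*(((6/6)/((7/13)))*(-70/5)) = -1248/133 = -9.38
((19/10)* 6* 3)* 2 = 342/5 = 68.40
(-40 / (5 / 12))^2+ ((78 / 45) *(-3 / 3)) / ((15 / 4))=2073496 / 225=9215.54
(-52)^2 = 2704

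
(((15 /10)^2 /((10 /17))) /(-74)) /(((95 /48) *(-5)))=459 /87875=0.01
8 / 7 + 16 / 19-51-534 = -77541 / 133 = -583.02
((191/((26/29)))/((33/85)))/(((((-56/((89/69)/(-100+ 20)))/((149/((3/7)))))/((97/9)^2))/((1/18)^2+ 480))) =1827212553119174327/596619758592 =3062608.18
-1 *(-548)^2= -300304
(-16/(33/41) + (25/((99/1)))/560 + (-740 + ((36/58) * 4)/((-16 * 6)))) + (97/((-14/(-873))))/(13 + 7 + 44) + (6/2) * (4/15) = -664.59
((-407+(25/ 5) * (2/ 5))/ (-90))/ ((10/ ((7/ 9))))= 7/ 20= 0.35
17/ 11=1.55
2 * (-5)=-10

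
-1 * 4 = -4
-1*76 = -76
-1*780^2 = -608400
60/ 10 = 6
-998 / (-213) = 998 / 213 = 4.69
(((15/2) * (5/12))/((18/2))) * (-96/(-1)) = 100/3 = 33.33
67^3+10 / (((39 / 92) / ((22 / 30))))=35191295 / 117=300780.30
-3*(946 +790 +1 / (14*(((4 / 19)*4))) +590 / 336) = -1167829 / 224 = -5213.52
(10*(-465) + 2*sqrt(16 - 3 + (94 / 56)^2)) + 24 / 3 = -4634.05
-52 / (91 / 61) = -244 / 7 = -34.86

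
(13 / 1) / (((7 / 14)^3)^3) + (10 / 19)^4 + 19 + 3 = 870293638 / 130321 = 6678.08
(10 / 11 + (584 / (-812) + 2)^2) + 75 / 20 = 11422245 / 1813196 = 6.30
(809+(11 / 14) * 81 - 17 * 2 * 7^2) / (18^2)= -2.45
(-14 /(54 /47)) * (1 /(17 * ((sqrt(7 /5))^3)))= -235 * sqrt(35) /3213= -0.43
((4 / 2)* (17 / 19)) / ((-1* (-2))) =17 / 19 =0.89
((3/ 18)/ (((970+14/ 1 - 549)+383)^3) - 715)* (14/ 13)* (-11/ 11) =16436723262953/ 21346393848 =770.00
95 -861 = -766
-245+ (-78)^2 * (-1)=-6329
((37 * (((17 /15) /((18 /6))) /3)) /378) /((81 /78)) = 8177 /688905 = 0.01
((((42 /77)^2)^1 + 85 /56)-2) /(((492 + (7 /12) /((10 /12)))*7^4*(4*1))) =-6255 /160316460304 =-0.00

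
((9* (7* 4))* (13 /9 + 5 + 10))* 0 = 0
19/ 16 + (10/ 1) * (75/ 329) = 18251/ 5264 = 3.47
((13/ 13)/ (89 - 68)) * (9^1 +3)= 4/ 7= 0.57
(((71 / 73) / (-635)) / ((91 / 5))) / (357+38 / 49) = -497 / 2112888713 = -0.00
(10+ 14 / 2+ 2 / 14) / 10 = 1.71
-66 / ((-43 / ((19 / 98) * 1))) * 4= 2508 / 2107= 1.19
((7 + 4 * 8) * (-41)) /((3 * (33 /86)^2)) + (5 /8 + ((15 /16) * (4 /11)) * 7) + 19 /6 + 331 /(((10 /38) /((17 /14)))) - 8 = -638621567 /304920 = -2094.39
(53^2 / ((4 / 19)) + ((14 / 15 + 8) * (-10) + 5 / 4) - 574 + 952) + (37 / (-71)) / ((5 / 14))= 14517236 / 1065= 13631.21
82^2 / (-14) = -3362 / 7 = -480.29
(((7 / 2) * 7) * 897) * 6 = 131859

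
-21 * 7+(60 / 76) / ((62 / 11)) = -173001 / 1178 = -146.86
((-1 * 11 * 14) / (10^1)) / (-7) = 11 / 5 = 2.20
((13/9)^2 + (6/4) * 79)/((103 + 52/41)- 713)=-800935/4043196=-0.20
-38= -38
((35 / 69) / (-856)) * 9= -105 / 19688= -0.01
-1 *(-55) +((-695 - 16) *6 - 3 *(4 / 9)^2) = -113713 / 27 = -4211.59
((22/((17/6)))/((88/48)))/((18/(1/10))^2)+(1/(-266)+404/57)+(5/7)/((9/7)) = 431831/56525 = 7.64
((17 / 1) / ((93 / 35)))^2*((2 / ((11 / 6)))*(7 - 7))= 0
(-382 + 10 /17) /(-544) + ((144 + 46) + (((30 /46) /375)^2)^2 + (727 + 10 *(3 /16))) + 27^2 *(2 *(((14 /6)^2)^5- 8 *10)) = 35102947765727655906193 /5117810913281250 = 6858977.08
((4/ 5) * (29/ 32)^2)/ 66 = 841/ 84480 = 0.01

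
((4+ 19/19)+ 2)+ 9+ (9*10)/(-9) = 6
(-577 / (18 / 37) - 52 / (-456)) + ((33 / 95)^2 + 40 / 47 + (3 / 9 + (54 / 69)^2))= -2391133087012 / 2019497175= -1184.02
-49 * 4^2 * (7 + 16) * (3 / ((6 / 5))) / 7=-6440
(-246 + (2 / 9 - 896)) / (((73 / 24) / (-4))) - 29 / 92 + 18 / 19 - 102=535993507 / 382812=1400.15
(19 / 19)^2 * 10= 10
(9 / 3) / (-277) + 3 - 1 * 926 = -255674 / 277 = -923.01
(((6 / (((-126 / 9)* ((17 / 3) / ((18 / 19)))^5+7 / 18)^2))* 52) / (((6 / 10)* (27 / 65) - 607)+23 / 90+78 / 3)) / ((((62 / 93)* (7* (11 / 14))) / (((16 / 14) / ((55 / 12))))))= -5541285803937595708538880 / 1742031772873136558594089032182699471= -0.00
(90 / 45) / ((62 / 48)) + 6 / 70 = 1773 / 1085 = 1.63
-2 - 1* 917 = -919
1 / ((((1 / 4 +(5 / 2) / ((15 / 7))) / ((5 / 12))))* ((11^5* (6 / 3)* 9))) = 5 / 49281606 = 0.00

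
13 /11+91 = 1014 /11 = 92.18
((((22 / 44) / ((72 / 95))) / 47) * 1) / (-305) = -19 / 412848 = -0.00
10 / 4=2.50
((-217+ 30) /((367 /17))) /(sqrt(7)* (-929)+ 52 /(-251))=-41492308 /139682812886961+ 186060286291* sqrt(7) /139682812886961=0.00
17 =17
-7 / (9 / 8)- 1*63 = -623 / 9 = -69.22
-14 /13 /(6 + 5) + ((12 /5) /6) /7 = -204 /5005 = -0.04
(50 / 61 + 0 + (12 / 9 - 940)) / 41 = -4186 / 183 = -22.87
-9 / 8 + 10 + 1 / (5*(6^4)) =57511 / 6480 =8.88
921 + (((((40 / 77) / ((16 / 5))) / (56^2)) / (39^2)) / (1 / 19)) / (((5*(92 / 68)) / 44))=353639510383 / 383973408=921.00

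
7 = 7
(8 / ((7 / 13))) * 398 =41392 / 7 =5913.14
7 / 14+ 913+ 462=2751 / 2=1375.50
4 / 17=0.24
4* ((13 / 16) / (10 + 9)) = 13 / 76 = 0.17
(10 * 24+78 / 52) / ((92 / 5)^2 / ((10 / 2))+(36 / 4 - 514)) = -60375 / 109322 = -0.55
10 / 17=0.59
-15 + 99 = 84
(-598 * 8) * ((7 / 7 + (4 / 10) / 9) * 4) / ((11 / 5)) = -9084.77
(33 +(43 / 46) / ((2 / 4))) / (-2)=-401 / 23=-17.43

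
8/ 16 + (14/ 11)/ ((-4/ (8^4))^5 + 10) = 155374187144282101/ 247697979505377258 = 0.63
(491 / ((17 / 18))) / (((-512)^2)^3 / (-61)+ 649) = -179706 / 102081591553506905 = -0.00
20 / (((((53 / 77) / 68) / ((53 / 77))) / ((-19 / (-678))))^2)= 8346320 / 114921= 72.63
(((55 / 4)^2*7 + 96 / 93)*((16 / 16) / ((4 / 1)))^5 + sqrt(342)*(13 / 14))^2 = 25620543*sqrt(38) / 3555328 + 3748633299611073 / 12640357187584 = 340.98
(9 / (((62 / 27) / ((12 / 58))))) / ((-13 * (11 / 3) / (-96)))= 209952 / 128557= 1.63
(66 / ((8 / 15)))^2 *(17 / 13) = 4165425 / 208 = 20026.08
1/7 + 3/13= 34/91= 0.37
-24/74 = -12/37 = -0.32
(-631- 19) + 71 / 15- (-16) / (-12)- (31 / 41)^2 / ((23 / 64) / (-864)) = 140699801 / 193315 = 727.83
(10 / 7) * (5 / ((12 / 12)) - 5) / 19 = 0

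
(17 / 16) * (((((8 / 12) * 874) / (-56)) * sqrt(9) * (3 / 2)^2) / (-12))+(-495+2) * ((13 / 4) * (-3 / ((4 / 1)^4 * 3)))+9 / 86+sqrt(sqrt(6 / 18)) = 13.34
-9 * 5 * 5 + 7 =-218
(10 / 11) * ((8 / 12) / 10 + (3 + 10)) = 392 / 33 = 11.88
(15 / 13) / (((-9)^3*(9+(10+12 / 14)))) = -35 / 439101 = -0.00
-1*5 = -5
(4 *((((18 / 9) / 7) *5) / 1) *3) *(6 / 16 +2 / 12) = 65 / 7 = 9.29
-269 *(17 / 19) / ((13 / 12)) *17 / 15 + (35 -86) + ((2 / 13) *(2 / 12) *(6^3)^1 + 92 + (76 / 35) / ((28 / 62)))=-2425999 / 12103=-200.45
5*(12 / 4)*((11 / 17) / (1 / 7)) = 1155 / 17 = 67.94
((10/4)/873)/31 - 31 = -1677901/54126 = -31.00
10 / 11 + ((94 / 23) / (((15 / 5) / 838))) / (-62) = -411856 / 23529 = -17.50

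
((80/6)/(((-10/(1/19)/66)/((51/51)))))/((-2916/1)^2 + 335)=-88/161564429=-0.00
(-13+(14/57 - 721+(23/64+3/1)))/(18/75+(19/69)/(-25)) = -306415315/96064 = -3189.70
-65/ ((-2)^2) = -65/ 4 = -16.25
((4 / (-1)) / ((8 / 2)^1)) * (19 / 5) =-19 / 5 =-3.80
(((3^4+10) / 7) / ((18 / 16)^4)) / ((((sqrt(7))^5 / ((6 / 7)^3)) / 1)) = 425984 * sqrt(7) / 28588707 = 0.04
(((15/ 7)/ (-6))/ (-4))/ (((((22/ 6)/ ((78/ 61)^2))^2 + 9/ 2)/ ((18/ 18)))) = 208209690/ 22221195703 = 0.01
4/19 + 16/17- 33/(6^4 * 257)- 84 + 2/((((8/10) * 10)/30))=-2702050153/35860752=-75.35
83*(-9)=-747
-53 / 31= -1.71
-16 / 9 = -1.78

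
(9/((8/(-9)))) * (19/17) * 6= -4617/68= -67.90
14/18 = 7/9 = 0.78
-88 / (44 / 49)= -98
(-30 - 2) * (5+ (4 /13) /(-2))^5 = -31757969376 /371293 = -85533.44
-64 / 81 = -0.79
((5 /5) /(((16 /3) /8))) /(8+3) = 3 /22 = 0.14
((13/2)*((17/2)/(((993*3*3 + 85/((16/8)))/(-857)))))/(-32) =189397/1149376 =0.16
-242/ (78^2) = -121/ 3042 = -0.04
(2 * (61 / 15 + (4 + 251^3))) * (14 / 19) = 23303750.20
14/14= 1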